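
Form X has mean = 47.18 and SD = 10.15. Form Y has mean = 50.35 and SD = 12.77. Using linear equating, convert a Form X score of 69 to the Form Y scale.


slope = SD_Y / SD_X = 12.77 / 10.15 ~ 1.2581
intercept = mean_Y - slope * mean_X = 50.35 - (12.77 / 10.15) * 47.18 ~ -9.0085
Y = slope * X + intercept. To avoid rounding drift from the rounded slope/intercept, evaluate the equivalent form Y = mean_Y + SD_Y * (X - mean_X) / SD_X at full precision:
Y = 50.35 + 12.77 * (69 - 47.18) / 10.15
Y = 50.35 + 12.77 * 21.82 / 10.15
Y = 50.35 + 278.6414 / 10.15
Y = 50.35 + 27.4524
Y = 77.8024

77.8024


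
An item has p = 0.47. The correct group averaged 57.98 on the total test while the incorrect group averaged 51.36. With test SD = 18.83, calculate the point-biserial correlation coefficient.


q = 1 - p = 0.53
rpb = ((M1 - M0) / SD) * sqrt(p * q)
rpb = ((57.98 - 51.36) / 18.83) * sqrt(0.47 * 0.53)
rpb = 0.1755

0.1755


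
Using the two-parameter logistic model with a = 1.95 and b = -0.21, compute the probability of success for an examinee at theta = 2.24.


a*(theta - b) = 1.95 * (2.24 - -0.21) = 4.7775
exp(-4.7775) = 0.0084
P = 1 / (1 + 0.0084)
P = 0.9917

0.9917


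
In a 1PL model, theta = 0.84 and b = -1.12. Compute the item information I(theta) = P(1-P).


P = 1/(1+exp(-(0.84--1.12))) = 0.8765
I = P*(1-P) = 0.8765 * 0.1235
I = 0.1082

0.1082


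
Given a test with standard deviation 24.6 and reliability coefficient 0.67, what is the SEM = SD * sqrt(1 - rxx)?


SEM = SD * sqrt(1 - rxx)
SEM = 24.6 * sqrt(1 - 0.67)
SEM = 24.6 * sqrt(0.33) = 24.6 * 0.574456
SEM = 14.1316

14.1316


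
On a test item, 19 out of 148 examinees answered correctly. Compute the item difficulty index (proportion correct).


Item difficulty p = number correct / total examinees
p = 19 / 148
p = 0.1284

0.1284


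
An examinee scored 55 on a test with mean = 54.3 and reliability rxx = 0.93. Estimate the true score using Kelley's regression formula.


T_est = rxx * X + (1 - rxx) * mean
T_est = 0.93 * 55 + 0.07 * 54.3
T_est = 51.15 + 3.801
T_est = 54.951

54.951


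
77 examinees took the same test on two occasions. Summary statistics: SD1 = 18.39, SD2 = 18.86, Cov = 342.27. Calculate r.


r = cov(X,Y) / (SD_X * SD_Y)
r = 342.27 / (18.39 * 18.86)
r = 342.27 / 346.8354
r = 0.9868

0.9868


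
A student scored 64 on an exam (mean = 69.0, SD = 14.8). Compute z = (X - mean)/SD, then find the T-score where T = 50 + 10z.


z = (X - mean) / SD = (64 - 69.0) / 14.8
z = -5.0 / 14.8
z = -0.3378
T-score = T = 50 + 10z
Carry z at full precision (z = -5.0 / 14.8) into the conversion:
T-score = 50 + 10 * (-5.0 / 14.8) = 50 + -50 / 14.8
T-score = 50 + -3.3784
T-score = 46.6216

46.6216


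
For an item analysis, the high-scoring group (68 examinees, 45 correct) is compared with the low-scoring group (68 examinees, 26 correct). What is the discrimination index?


p_upper = 45/68 = 0.6618
p_lower = 26/68 = 0.3824
D = 0.6618 - 0.3824 = 0.2794

0.2794


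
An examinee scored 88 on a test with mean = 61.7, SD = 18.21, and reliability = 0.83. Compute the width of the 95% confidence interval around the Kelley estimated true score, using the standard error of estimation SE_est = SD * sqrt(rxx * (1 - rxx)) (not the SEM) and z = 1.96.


True score estimate = 0.83*88 + 0.17*61.7 = 83.529
SE_est = SD * sqrt(rxx * (1 - rxx)) = 18.21 * sqrt(0.83 * 0.17) = 18.21 * sqrt(0.1411) = 6.840273
CI = T_est +/- z * SE_est, so width = 2 * z * SE_est = 2 * 1.96 * 6.840273
Width = 26.8139

26.8139


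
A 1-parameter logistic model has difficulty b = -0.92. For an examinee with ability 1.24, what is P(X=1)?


theta - b = 1.24 - -0.92 = 2.16
exp(-(theta - b)) = exp(-2.16) = 0.1153
P = 1 / (1 + 0.1153)
P = 0.8966

0.8966


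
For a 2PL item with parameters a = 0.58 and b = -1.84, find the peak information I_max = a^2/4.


For 2PL, max info at theta = b = -1.84
I_max = a^2 / 4 = 0.58^2 / 4
= 0.3364 / 4
I_max = 0.0841

0.0841


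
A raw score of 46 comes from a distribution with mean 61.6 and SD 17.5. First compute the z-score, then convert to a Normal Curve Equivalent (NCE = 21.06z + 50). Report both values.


z = (X - mean) / SD = (46 - 61.6) / 17.5
z = -15.6 / 17.5
z = -0.8914
NCE = NCE = 21.06z + 50
Carry z at full precision (z = -15.6 / 17.5) into the conversion:
NCE = 21.06 * (-15.6 / 17.5) + 50 = -328.536 / 17.5 + 50
NCE = -18.7735 + 50
NCE = 31.2265

31.2265


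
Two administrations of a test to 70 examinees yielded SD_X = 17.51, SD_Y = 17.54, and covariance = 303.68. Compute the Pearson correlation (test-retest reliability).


r = cov(X,Y) / (SD_X * SD_Y)
r = 303.68 / (17.51 * 17.54)
r = 303.68 / 307.1254
r = 0.9888

0.9888


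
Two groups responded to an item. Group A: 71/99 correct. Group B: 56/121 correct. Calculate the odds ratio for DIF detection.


Odds_A = 71/28 = 2.5357
Odds_B = 56/65 = 0.8615
OR = Odds_A / Odds_B = 2.5357 / 0.8615
Exactly, OR = (71 * 65) / (28 * 56) = 4615 / 1568
OR = 2.9432

2.9432


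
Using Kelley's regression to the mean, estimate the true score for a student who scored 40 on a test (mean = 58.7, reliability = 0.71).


T_est = rxx * X + (1 - rxx) * mean
T_est = 0.71 * 40 + 0.29 * 58.7
T_est = 28.4 + 17.023
T_est = 45.423

45.423


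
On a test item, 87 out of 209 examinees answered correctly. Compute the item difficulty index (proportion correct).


Item difficulty p = number correct / total examinees
p = 87 / 209
p = 0.4163

0.4163


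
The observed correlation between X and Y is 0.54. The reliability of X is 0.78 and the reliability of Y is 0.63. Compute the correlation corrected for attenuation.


r_corrected = rxy / sqrt(rxx * ryy)
= 0.54 / sqrt(0.78 * 0.63)
= 0.54 / sqrt(0.4914)
= 0.54 / 0.700999
r_corrected = 0.7703

0.7703


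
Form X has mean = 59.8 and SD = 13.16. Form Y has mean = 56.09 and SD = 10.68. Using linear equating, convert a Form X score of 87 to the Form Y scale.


slope = SD_Y / SD_X = 10.68 / 13.16 ~ 0.8116
intercept = mean_Y - slope * mean_X = 56.09 - (10.68 / 13.16) * 59.8 ~ 7.5593
Y = slope * X + intercept. To avoid rounding drift from the rounded slope/intercept, evaluate the equivalent form Y = mean_Y + SD_Y * (X - mean_X) / SD_X at full precision:
Y = 56.09 + 10.68 * (87 - 59.8) / 13.16
Y = 56.09 + 10.68 * 27.2 / 13.16
Y = 56.09 + 290.496 / 13.16
Y = 56.09 + 22.0742
Y = 78.1642

78.1642


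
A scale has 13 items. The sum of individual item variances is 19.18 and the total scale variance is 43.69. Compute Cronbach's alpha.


alpha = (k/(k-1)) * (1 - sum(si^2)/s_total^2)
= (13/12) * (1 - 19.18/43.69)
alpha = 0.6077

0.6077


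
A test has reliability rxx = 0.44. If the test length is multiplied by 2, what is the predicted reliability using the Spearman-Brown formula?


r_new = (n * rxx) / (1 + (n-1) * rxx)
r_new = (2 * 0.44) / (1 + 1 * 0.44)
r_new = 0.88 / 1.44
r_new = 0.6111

0.6111


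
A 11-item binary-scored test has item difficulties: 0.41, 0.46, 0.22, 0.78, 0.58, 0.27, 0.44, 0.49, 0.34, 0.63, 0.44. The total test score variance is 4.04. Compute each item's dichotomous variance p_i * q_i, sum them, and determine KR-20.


For each item, compute p_i * q_i:
  Item 1: 0.41 * 0.59 = 0.2419
  Item 2: 0.46 * 0.54 = 0.2484
  Item 3: 0.22 * 0.78 = 0.1716
  Item 4: 0.78 * 0.22 = 0.1716
  Item 5: 0.58 * 0.42 = 0.2436
  Item 6: 0.27 * 0.73 = 0.1971
  Item 7: 0.44 * 0.56 = 0.2464
  Item 8: 0.49 * 0.51 = 0.2499
  Item 9: 0.34 * 0.66 = 0.2244
  Item 10: 0.63 * 0.37 = 0.2331
  Item 11: 0.44 * 0.56 = 0.2464
Sum(p_i * q_i) = 0.2419 + 0.2484 + 0.1716 + 0.1716 + 0.2436 + 0.1971 + 0.2464 + 0.2499 + 0.2244 + 0.2331 + 0.2464 = 2.4744
KR-20 = (k/(k-1)) * (1 - Sum(p_i*q_i) / Var_total)
= (11/10) * (1 - 2.4744/4.04)
= 1.1 * 0.3875
KR-20 = 0.4263

0.4263


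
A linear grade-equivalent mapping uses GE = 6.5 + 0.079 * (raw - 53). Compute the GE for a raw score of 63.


raw - median = 63 - 53 = 10
slope * diff = 0.079 * 10 = 0.79
GE = 6.5 + 0.79
GE = 7.29

7.29


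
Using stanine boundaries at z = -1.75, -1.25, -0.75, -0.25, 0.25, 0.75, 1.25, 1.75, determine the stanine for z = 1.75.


Stanine boundaries: [-1.75, -1.25, -0.75, -0.25, 0.25, 0.75, 1.25, 1.75]
z = 1.75
Check each boundary:
  z >= -1.75 -> could be stanine 2
  z >= -1.25 -> could be stanine 3
  z >= -0.75 -> could be stanine 4
  z >= -0.25 -> could be stanine 5
  z >= 0.25 -> could be stanine 6
  z >= 0.75 -> could be stanine 7
  z >= 1.25 -> could be stanine 8
  z >= 1.75 -> could be stanine 9
Highest qualifying boundary gives stanine = 9

9


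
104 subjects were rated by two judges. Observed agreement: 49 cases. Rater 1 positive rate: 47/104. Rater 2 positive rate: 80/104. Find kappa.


P_o = 49/104 = 0.471154
P_e = (47*80 + 57*24) / 10816 = 0.474112
kappa = (P_o - P_e) / (1 - P_e)
kappa = (0.471154 - 0.474112) / (1 - 0.474112)
kappa = -0.0056

-0.0056


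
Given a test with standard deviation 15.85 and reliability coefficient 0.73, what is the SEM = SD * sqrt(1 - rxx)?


SEM = SD * sqrt(1 - rxx)
SEM = 15.85 * sqrt(1 - 0.73)
SEM = 15.85 * sqrt(0.27) = 15.85 * 0.519615
SEM = 8.2359

8.2359


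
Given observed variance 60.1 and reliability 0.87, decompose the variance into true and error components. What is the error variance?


var_true = rxx * var_obs = 0.87 * 60.1 = 52.287
var_error = var_obs - var_true
var_error = 60.1 - 52.287
var_error = 7.813

7.813


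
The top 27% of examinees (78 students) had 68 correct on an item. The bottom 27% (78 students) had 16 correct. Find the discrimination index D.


p_upper = 68/78 = 0.8718
p_lower = 16/78 = 0.2051
D = 0.8718 - 0.2051 = 0.6667

0.6667


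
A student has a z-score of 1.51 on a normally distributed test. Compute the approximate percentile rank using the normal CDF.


CDF(z) = 0.5 * (1 + erf(z/sqrt(2)))
erf(1.0677) = 0.869
CDF = 0.9345
Percentile rank = 0.9345 * 100 = 93.45

93.45


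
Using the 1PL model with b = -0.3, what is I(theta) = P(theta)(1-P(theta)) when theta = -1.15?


P = 1/(1+exp(-(-1.15--0.3))) = 0.2994
I = P*(1-P) = 0.2994 * 0.7006
I = 0.2098

0.2098


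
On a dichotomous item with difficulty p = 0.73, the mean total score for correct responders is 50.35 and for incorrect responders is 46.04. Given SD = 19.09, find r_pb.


q = 1 - p = 0.27
rpb = ((M1 - M0) / SD) * sqrt(p * q)
rpb = ((50.35 - 46.04) / 19.09) * sqrt(0.73 * 0.27)
rpb = 0.1002

0.1002


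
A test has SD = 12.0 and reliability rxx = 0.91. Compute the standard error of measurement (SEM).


SEM = SD * sqrt(1 - rxx)
SEM = 12.0 * sqrt(1 - 0.91)
SEM = 12.0 * sqrt(0.09) = 12.0 * 0.3
SEM = 3.6

3.6


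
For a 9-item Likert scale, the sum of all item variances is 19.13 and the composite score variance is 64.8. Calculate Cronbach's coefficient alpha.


alpha = (k/(k-1)) * (1 - sum(si^2)/s_total^2)
= (9/8) * (1 - 19.13/64.8)
alpha = 0.7929

0.7929


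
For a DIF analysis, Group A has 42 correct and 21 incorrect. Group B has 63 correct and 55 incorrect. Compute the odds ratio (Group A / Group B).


Odds_A = 42/21 = 2.0
Odds_B = 63/55 = 1.1455
OR = Odds_A / Odds_B = 2.0 / 1.1455
Exactly, OR = (42 * 55) / (21 * 63) = 2310 / 1323
OR = 1.746

1.746


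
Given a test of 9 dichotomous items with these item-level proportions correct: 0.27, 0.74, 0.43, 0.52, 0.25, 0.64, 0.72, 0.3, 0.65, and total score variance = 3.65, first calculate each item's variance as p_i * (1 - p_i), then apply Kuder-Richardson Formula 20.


For each item, compute p_i * q_i:
  Item 1: 0.27 * 0.73 = 0.1971
  Item 2: 0.74 * 0.26 = 0.1924
  Item 3: 0.43 * 0.57 = 0.2451
  Item 4: 0.52 * 0.48 = 0.2496
  Item 5: 0.25 * 0.75 = 0.1875
  Item 6: 0.64 * 0.36 = 0.2304
  Item 7: 0.72 * 0.28 = 0.2016
  Item 8: 0.3 * 0.7 = 0.21
  Item 9: 0.65 * 0.35 = 0.2275
Sum(p_i * q_i) = 0.1971 + 0.1924 + 0.2451 + 0.2496 + 0.1875 + 0.2304 + 0.2016 + 0.21 + 0.2275 = 1.9412
KR-20 = (k/(k-1)) * (1 - Sum(p_i*q_i) / Var_total)
= (9/8) * (1 - 1.9412/3.65)
= 1.125 * 0.4682
KR-20 = 0.5267

0.5267


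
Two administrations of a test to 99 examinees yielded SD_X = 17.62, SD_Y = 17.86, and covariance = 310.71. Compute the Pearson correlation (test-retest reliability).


r = cov(X,Y) / (SD_X * SD_Y)
r = 310.71 / (17.62 * 17.86)
r = 310.71 / 314.6932
r = 0.9873

0.9873


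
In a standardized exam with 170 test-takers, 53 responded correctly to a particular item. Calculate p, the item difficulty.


Item difficulty p = number correct / total examinees
p = 53 / 170
p = 0.3118

0.3118


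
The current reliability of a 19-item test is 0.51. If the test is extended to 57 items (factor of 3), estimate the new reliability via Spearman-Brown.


r_new = (n * rxx) / (1 + (n-1) * rxx)
r_new = (3 * 0.51) / (1 + 2 * 0.51)
r_new = 1.53 / 2.02
r_new = 0.7574

0.7574


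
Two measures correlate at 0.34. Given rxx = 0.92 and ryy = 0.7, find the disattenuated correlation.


r_corrected = rxy / sqrt(rxx * ryy)
= 0.34 / sqrt(0.92 * 0.7)
= 0.34 / sqrt(0.644)
= 0.34 / 0.802496
r_corrected = 0.4237

0.4237


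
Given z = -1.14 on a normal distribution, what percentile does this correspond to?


CDF(z) = 0.5 * (1 + erf(z/sqrt(2)))
erf(-0.8061) = -0.7457
CDF = 0.1271
Percentile rank = 0.1271 * 100 = 12.71

12.71


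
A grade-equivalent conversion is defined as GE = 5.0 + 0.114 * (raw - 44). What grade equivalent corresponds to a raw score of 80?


raw - median = 80 - 44 = 36
slope * diff = 0.114 * 36 = 4.104
GE = 5.0 + 4.104
GE = 9.104

9.104


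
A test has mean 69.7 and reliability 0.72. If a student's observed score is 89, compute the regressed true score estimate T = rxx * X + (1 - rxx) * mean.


T_est = rxx * X + (1 - rxx) * mean
T_est = 0.72 * 89 + 0.28 * 69.7
T_est = 64.08 + 19.516
T_est = 83.596

83.596


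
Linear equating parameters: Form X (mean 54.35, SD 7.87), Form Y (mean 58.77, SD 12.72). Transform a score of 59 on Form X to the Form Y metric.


slope = SD_Y / SD_X = 12.72 / 7.87 ~ 1.6163
intercept = mean_Y - slope * mean_X = 58.77 - (12.72 / 7.87) * 54.35 ~ -29.074
Y = slope * X + intercept. To avoid rounding drift from the rounded slope/intercept, evaluate the equivalent form Y = mean_Y + SD_Y * (X - mean_X) / SD_X at full precision:
Y = 58.77 + 12.72 * (59 - 54.35) / 7.87
Y = 58.77 + 12.72 * 4.65 / 7.87
Y = 58.77 + 59.148 / 7.87
Y = 58.77 + 7.5156
Y = 66.2856

66.2856


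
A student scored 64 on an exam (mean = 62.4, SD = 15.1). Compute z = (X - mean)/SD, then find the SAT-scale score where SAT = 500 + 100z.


z = (X - mean) / SD = (64 - 62.4) / 15.1
z = 1.6 / 15.1
z = 0.106
SAT-scale = SAT = 500 + 100z
Carry z at full precision (z = 1.6 / 15.1) into the conversion:
SAT-scale = 500 + 100 * (1.6 / 15.1) = 500 + 160 / 15.1
SAT-scale = 500 + 10.596
SAT-scale = 510.596

510.596


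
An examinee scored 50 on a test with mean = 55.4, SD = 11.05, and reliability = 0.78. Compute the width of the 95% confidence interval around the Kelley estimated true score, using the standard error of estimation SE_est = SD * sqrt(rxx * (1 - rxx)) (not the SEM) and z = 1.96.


True score estimate = 0.78*50 + 0.22*55.4 = 51.188
SE_est = SD * sqrt(rxx * (1 - rxx)) = 11.05 * sqrt(0.78 * 0.22) = 11.05 * sqrt(0.1716) = 4.577422
CI = T_est +/- z * SE_est, so width = 2 * z * SE_est = 2 * 1.96 * 4.577422
Width = 17.9435

17.9435


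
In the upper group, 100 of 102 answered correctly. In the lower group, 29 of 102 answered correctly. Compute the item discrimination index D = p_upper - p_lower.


p_upper = 100/102 = 0.9804
p_lower = 29/102 = 0.2843
D = 0.9804 - 0.2843 = 0.6961

0.6961


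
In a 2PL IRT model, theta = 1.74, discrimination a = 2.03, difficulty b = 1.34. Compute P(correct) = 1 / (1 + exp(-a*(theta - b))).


a*(theta - b) = 2.03 * (1.74 - 1.34) = 0.812
exp(-0.812) = 0.444
P = 1 / (1 + 0.444)
P = 0.6925

0.6925


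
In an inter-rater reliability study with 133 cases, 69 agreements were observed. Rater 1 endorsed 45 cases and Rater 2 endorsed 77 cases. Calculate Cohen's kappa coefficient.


P_o = 69/133 = 0.518797
P_e = (45*77 + 88*56) / 17689 = 0.474476
kappa = (P_o - P_e) / (1 - P_e)
kappa = (0.518797 - 0.474476) / (1 - 0.474476)
kappa = 0.0843

0.0843


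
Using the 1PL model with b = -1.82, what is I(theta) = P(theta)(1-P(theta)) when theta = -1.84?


P = 1/(1+exp(-(-1.84--1.82))) = 0.495
I = P*(1-P) = 0.495 * 0.505
I = 0.25

0.25


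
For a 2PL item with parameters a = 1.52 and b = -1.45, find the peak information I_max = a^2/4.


For 2PL, max info at theta = b = -1.45
I_max = a^2 / 4 = 1.52^2 / 4
= 2.3104 / 4
I_max = 0.5776

0.5776


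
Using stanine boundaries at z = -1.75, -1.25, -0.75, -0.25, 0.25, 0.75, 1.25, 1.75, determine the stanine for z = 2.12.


Stanine boundaries: [-1.75, -1.25, -0.75, -0.25, 0.25, 0.75, 1.25, 1.75]
z = 2.12
Check each boundary:
  z >= -1.75 -> could be stanine 2
  z >= -1.25 -> could be stanine 3
  z >= -0.75 -> could be stanine 4
  z >= -0.25 -> could be stanine 5
  z >= 0.25 -> could be stanine 6
  z >= 0.75 -> could be stanine 7
  z >= 1.25 -> could be stanine 8
  z >= 1.75 -> could be stanine 9
Highest qualifying boundary gives stanine = 9

9


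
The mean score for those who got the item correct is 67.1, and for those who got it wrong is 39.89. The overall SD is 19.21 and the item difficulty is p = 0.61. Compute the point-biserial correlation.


q = 1 - p = 0.39
rpb = ((M1 - M0) / SD) * sqrt(p * q)
rpb = ((67.1 - 39.89) / 19.21) * sqrt(0.61 * 0.39)
rpb = 0.6909

0.6909


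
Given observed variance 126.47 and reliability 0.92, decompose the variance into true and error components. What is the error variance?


var_true = rxx * var_obs = 0.92 * 126.47 = 116.3524
var_error = var_obs - var_true
var_error = 126.47 - 116.3524
var_error = 10.1176

10.1176


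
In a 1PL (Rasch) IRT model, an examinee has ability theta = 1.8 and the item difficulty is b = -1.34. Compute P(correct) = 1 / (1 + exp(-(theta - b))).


theta - b = 1.8 - -1.34 = 3.14
exp(-(theta - b)) = exp(-3.14) = 0.0433
P = 1 / (1 + 0.0433)
P = 0.9585

0.9585


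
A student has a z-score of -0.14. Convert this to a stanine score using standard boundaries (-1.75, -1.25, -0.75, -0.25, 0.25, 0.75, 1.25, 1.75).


Stanine boundaries: [-1.75, -1.25, -0.75, -0.25, 0.25, 0.75, 1.25, 1.75]
z = -0.14
Check each boundary:
  z >= -1.75 -> could be stanine 2
  z >= -1.25 -> could be stanine 3
  z >= -0.75 -> could be stanine 4
  z >= -0.25 -> could be stanine 5
  z < 0.25
  z < 0.75
  z < 1.25
  z < 1.75
Highest qualifying boundary gives stanine = 5

5


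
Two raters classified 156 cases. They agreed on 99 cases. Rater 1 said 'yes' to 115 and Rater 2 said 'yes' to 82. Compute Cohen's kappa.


P_o = 99/156 = 0.634615
P_e = (115*82 + 41*74) / 24336 = 0.512163
kappa = (P_o - P_e) / (1 - P_e)
kappa = (0.634615 - 0.512163) / (1 - 0.512163)
kappa = 0.251

0.251


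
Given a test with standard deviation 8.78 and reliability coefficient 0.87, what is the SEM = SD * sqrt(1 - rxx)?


SEM = SD * sqrt(1 - rxx)
SEM = 8.78 * sqrt(1 - 0.87)
SEM = 8.78 * sqrt(0.13) = 8.78 * 0.360555
SEM = 3.1657

3.1657


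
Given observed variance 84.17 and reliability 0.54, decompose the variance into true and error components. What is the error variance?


var_true = rxx * var_obs = 0.54 * 84.17 = 45.4518
var_error = var_obs - var_true
var_error = 84.17 - 45.4518
var_error = 38.7182

38.7182


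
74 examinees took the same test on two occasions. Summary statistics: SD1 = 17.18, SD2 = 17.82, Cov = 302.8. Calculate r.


r = cov(X,Y) / (SD_X * SD_Y)
r = 302.8 / (17.18 * 17.82)
r = 302.8 / 306.1476
r = 0.9891

0.9891


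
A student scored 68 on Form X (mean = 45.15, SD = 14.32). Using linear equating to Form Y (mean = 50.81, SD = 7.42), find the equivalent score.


slope = SD_Y / SD_X = 7.42 / 14.32 ~ 0.5182
intercept = mean_Y - slope * mean_X = 50.81 - (7.42 / 14.32) * 45.15 ~ 27.4152
Y = slope * X + intercept. To avoid rounding drift from the rounded slope/intercept, evaluate the equivalent form Y = mean_Y + SD_Y * (X - mean_X) / SD_X at full precision:
Y = 50.81 + 7.42 * (68 - 45.15) / 14.32
Y = 50.81 + 7.42 * 22.85 / 14.32
Y = 50.81 + 169.547 / 14.32
Y = 50.81 + 11.8399
Y = 62.6499

62.6499


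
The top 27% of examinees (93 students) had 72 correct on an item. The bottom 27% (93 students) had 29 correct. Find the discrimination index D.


p_upper = 72/93 = 0.7742
p_lower = 29/93 = 0.3118
D = 0.7742 - 0.3118 = 0.4624

0.4624


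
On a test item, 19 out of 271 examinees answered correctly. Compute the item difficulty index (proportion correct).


Item difficulty p = number correct / total examinees
p = 19 / 271
p = 0.0701

0.0701


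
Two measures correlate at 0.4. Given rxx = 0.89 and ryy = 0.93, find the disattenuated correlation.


r_corrected = rxy / sqrt(rxx * ryy)
= 0.4 / sqrt(0.89 * 0.93)
= 0.4 / sqrt(0.8277)
= 0.4 / 0.90978
r_corrected = 0.4397

0.4397


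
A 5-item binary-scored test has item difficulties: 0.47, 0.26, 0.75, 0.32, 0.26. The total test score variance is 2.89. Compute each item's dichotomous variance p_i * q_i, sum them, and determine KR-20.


For each item, compute p_i * q_i:
  Item 1: 0.47 * 0.53 = 0.2491
  Item 2: 0.26 * 0.74 = 0.1924
  Item 3: 0.75 * 0.25 = 0.1875
  Item 4: 0.32 * 0.68 = 0.2176
  Item 5: 0.26 * 0.74 = 0.1924
Sum(p_i * q_i) = 0.2491 + 0.1924 + 0.1875 + 0.2176 + 0.1924 = 1.039
KR-20 = (k/(k-1)) * (1 - Sum(p_i*q_i) / Var_total)
= (5/4) * (1 - 1.039/2.89)
= 1.25 * 0.6405
KR-20 = 0.8006

0.8006


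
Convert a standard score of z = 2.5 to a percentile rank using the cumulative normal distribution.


CDF(z) = 0.5 * (1 + erf(z/sqrt(2)))
erf(1.7678) = 0.9876
CDF = 0.9938
Percentile rank = 0.9938 * 100 = 99.38

99.38


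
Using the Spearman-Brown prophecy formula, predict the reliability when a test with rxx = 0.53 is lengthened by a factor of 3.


r_new = (n * rxx) / (1 + (n-1) * rxx)
r_new = (3 * 0.53) / (1 + 2 * 0.53)
r_new = 1.59 / 2.06
r_new = 0.7718

0.7718


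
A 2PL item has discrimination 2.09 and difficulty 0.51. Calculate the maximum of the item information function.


For 2PL, max info at theta = b = 0.51
I_max = a^2 / 4 = 2.09^2 / 4
= 4.3681 / 4
I_max = 1.092

1.092


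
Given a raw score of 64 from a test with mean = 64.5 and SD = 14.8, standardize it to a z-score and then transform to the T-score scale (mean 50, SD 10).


z = (X - mean) / SD = (64 - 64.5) / 14.8
z = -0.5 / 14.8
z = -0.0338
T-score = T = 50 + 10z
Carry z at full precision (z = -0.5 / 14.8) into the conversion:
T-score = 50 + 10 * (-0.5 / 14.8) = 50 + -5 / 14.8
T-score = 50 + -0.3378
T-score = 49.6622

49.6622


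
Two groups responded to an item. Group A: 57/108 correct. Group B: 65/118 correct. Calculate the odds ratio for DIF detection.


Odds_A = 57/51 = 1.1176
Odds_B = 65/53 = 1.2264
OR = Odds_A / Odds_B = 1.1176 / 1.2264
Exactly, OR = (57 * 53) / (51 * 65) = 3021 / 3315
OR = 0.9113

0.9113


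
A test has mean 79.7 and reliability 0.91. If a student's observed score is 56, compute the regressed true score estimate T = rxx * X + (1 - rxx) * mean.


T_est = rxx * X + (1 - rxx) * mean
T_est = 0.91 * 56 + 0.09 * 79.7
T_est = 50.96 + 7.173
T_est = 58.133

58.133


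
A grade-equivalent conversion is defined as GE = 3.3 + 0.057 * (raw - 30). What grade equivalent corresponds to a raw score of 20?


raw - median = 20 - 30 = -10
slope * diff = 0.057 * -10 = -0.57
GE = 3.3 + -0.57
GE = 2.73

2.73


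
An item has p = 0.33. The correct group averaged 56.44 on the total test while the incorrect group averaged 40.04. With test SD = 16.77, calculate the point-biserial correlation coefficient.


q = 1 - p = 0.67
rpb = ((M1 - M0) / SD) * sqrt(p * q)
rpb = ((56.44 - 40.04) / 16.77) * sqrt(0.33 * 0.67)
rpb = 0.4598

0.4598


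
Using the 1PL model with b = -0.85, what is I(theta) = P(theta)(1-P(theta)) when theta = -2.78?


P = 1/(1+exp(-(-2.78--0.85))) = 0.1268
I = P*(1-P) = 0.1268 * 0.8732
I = 0.1107

0.1107


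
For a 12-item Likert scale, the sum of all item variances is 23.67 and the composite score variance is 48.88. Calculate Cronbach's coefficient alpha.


alpha = (k/(k-1)) * (1 - sum(si^2)/s_total^2)
= (12/11) * (1 - 23.67/48.88)
alpha = 0.5626

0.5626


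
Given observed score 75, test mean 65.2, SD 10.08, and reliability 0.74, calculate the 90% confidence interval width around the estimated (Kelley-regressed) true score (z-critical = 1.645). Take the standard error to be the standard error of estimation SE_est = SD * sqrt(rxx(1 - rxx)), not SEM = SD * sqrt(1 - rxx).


True score estimate = 0.74*75 + 0.26*65.2 = 72.452
SE_est = SD * sqrt(rxx * (1 - rxx)) = 10.08 * sqrt(0.74 * 0.26) = 10.08 * sqrt(0.1924) = 4.421433
CI = T_est +/- z * SE_est, so width = 2 * z * SE_est = 2 * 1.645 * 4.421433
Width = 14.5465

14.5465


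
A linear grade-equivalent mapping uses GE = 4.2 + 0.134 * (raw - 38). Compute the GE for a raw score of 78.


raw - median = 78 - 38 = 40
slope * diff = 0.134 * 40 = 5.36
GE = 4.2 + 5.36
GE = 9.56

9.56


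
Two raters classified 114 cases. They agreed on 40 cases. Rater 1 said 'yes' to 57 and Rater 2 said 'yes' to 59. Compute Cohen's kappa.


P_o = 40/114 = 0.350877
P_e = (57*59 + 57*55) / 12996 = 0.5
kappa = (P_o - P_e) / (1 - P_e)
kappa = (0.350877 - 0.5) / (1 - 0.5)
kappa = -0.2982

-0.2982


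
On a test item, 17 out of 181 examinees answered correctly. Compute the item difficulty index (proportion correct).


Item difficulty p = number correct / total examinees
p = 17 / 181
p = 0.0939

0.0939


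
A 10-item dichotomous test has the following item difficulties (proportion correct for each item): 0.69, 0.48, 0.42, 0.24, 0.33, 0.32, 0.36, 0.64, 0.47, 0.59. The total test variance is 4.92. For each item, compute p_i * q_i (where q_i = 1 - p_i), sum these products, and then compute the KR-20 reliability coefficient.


For each item, compute p_i * q_i:
  Item 1: 0.69 * 0.31 = 0.2139
  Item 2: 0.48 * 0.52 = 0.2496
  Item 3: 0.42 * 0.58 = 0.2436
  Item 4: 0.24 * 0.76 = 0.1824
  Item 5: 0.33 * 0.67 = 0.2211
  Item 6: 0.32 * 0.68 = 0.2176
  Item 7: 0.36 * 0.64 = 0.2304
  Item 8: 0.64 * 0.36 = 0.2304
  Item 9: 0.47 * 0.53 = 0.2491
  Item 10: 0.59 * 0.41 = 0.2419
Sum(p_i * q_i) = 0.2139 + 0.2496 + 0.2436 + 0.1824 + 0.2211 + 0.2176 + 0.2304 + 0.2304 + 0.2491 + 0.2419 = 2.28
KR-20 = (k/(k-1)) * (1 - Sum(p_i*q_i) / Var_total)
= (10/9) * (1 - 2.28/4.92)
= 1.1111 * 0.5366
KR-20 = 0.5962

0.5962


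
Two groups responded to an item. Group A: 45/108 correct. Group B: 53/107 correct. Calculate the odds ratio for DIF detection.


Odds_A = 45/63 = 0.7143
Odds_B = 53/54 = 0.9815
OR = Odds_A / Odds_B = 0.7143 / 0.9815
Exactly, OR = (45 * 54) / (63 * 53) = 2430 / 3339
OR = 0.7278

0.7278


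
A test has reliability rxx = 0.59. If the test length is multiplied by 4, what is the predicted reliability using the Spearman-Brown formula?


r_new = (n * rxx) / (1 + (n-1) * rxx)
r_new = (4 * 0.59) / (1 + 3 * 0.59)
r_new = 2.36 / 2.77
r_new = 0.852

0.852


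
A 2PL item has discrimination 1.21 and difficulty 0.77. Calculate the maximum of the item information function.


For 2PL, max info at theta = b = 0.77
I_max = a^2 / 4 = 1.21^2 / 4
= 1.4641 / 4
I_max = 0.366

0.366


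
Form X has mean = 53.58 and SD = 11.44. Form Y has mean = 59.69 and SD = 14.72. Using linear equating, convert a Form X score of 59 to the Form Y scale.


slope = SD_Y / SD_X = 14.72 / 11.44 ~ 1.2867
intercept = mean_Y - slope * mean_X = 59.69 - (14.72 / 11.44) * 53.58 ~ -9.2521
Y = slope * X + intercept. To avoid rounding drift from the rounded slope/intercept, evaluate the equivalent form Y = mean_Y + SD_Y * (X - mean_X) / SD_X at full precision:
Y = 59.69 + 14.72 * (59 - 53.58) / 11.44
Y = 59.69 + 14.72 * 5.42 / 11.44
Y = 59.69 + 79.7824 / 11.44
Y = 59.69 + 6.974
Y = 66.664

66.664


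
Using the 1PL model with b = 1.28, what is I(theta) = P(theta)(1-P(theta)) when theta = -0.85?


P = 1/(1+exp(-(-0.85-1.28))) = 0.1062
I = P*(1-P) = 0.1062 * 0.8938
I = 0.0949

0.0949


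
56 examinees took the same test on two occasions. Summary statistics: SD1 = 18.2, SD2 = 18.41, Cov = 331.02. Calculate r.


r = cov(X,Y) / (SD_X * SD_Y)
r = 331.02 / (18.2 * 18.41)
r = 331.02 / 335.062
r = 0.9879

0.9879


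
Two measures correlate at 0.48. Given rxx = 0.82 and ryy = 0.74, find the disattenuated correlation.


r_corrected = rxy / sqrt(rxx * ryy)
= 0.48 / sqrt(0.82 * 0.74)
= 0.48 / sqrt(0.6068)
= 0.48 / 0.778974
r_corrected = 0.6162

0.6162


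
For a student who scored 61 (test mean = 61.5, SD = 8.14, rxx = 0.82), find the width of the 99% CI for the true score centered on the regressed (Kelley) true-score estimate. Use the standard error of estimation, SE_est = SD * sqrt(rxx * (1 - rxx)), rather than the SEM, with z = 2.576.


True score estimate = 0.82*61 + 0.18*61.5 = 61.09
SE_est = SD * sqrt(rxx * (1 - rxx)) = 8.14 * sqrt(0.82 * 0.18) = 8.14 * sqrt(0.1476) = 3.127286
CI = T_est +/- z * SE_est, so width = 2 * z * SE_est = 2 * 2.576 * 3.127286
Width = 16.1118

16.1118


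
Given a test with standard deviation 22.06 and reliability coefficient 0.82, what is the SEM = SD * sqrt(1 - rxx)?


SEM = SD * sqrt(1 - rxx)
SEM = 22.06 * sqrt(1 - 0.82)
SEM = 22.06 * sqrt(0.18) = 22.06 * 0.424264
SEM = 9.3593

9.3593


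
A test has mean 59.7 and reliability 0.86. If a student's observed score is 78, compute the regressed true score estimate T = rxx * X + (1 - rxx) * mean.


T_est = rxx * X + (1 - rxx) * mean
T_est = 0.86 * 78 + 0.14 * 59.7
T_est = 67.08 + 8.358
T_est = 75.438

75.438


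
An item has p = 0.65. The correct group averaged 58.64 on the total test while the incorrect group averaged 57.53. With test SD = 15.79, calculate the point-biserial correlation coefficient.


q = 1 - p = 0.35
rpb = ((M1 - M0) / SD) * sqrt(p * q)
rpb = ((58.64 - 57.53) / 15.79) * sqrt(0.65 * 0.35)
rpb = 0.0335

0.0335


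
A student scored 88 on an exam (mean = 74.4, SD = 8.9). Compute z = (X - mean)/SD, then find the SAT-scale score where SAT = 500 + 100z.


z = (X - mean) / SD = (88 - 74.4) / 8.9
z = 13.6 / 8.9
z = 1.5281
SAT-scale = SAT = 500 + 100z
Carry z at full precision (z = 13.6 / 8.9) into the conversion:
SAT-scale = 500 + 100 * (13.6 / 8.9) = 500 + 1360 / 8.9
SAT-scale = 500 + 152.809
SAT-scale = 652.809

652.809


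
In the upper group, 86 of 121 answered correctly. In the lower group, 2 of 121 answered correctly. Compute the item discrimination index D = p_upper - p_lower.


p_upper = 86/121 = 0.7107
p_lower = 2/121 = 0.0165
D = 0.7107 - 0.0165 = 0.6942

0.6942


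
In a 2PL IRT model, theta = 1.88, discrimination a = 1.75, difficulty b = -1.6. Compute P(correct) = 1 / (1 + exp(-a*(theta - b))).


a*(theta - b) = 1.75 * (1.88 - -1.6) = 6.09
exp(-6.09) = 0.0023
P = 1 / (1 + 0.0023)
P = 0.9977

0.9977


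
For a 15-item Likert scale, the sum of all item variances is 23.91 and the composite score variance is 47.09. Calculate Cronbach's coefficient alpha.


alpha = (k/(k-1)) * (1 - sum(si^2)/s_total^2)
= (15/14) * (1 - 23.91/47.09)
alpha = 0.5274

0.5274


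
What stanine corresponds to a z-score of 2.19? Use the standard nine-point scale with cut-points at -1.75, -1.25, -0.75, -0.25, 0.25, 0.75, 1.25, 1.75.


Stanine boundaries: [-1.75, -1.25, -0.75, -0.25, 0.25, 0.75, 1.25, 1.75]
z = 2.19
Check each boundary:
  z >= -1.75 -> could be stanine 2
  z >= -1.25 -> could be stanine 3
  z >= -0.75 -> could be stanine 4
  z >= -0.25 -> could be stanine 5
  z >= 0.25 -> could be stanine 6
  z >= 0.75 -> could be stanine 7
  z >= 1.25 -> could be stanine 8
  z >= 1.75 -> could be stanine 9
Highest qualifying boundary gives stanine = 9

9


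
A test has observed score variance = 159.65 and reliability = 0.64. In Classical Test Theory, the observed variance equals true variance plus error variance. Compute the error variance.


var_true = rxx * var_obs = 0.64 * 159.65 = 102.176
var_error = var_obs - var_true
var_error = 159.65 - 102.176
var_error = 57.474

57.474


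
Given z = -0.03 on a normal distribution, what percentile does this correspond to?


CDF(z) = 0.5 * (1 + erf(z/sqrt(2)))
erf(-0.0212) = -0.0239
CDF = 0.488
Percentile rank = 0.488 * 100 = 48.8

48.8


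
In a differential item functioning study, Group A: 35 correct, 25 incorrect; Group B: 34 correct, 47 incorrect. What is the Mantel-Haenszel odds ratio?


Odds_A = 35/25 = 1.4
Odds_B = 34/47 = 0.7234
OR = Odds_A / Odds_B = 1.4 / 0.7234
Exactly, OR = (35 * 47) / (25 * 34) = 1645 / 850
OR = 1.9353

1.9353


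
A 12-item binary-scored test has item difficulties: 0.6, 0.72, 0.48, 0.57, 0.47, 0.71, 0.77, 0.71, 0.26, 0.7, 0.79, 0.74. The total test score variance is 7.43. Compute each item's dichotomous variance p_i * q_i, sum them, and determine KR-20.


For each item, compute p_i * q_i:
  Item 1: 0.6 * 0.4 = 0.24
  Item 2: 0.72 * 0.28 = 0.2016
  Item 3: 0.48 * 0.52 = 0.2496
  Item 4: 0.57 * 0.43 = 0.2451
  Item 5: 0.47 * 0.53 = 0.2491
  Item 6: 0.71 * 0.29 = 0.2059
  Item 7: 0.77 * 0.23 = 0.1771
  Item 8: 0.71 * 0.29 = 0.2059
  Item 9: 0.26 * 0.74 = 0.1924
  Item 10: 0.7 * 0.3 = 0.21
  Item 11: 0.79 * 0.21 = 0.1659
  Item 12: 0.74 * 0.26 = 0.1924
Sum(p_i * q_i) = 0.24 + 0.2016 + 0.2496 + 0.2451 + 0.2491 + 0.2059 + 0.1771 + 0.2059 + 0.1924 + 0.21 + 0.1659 + 0.1924 = 2.535
KR-20 = (k/(k-1)) * (1 - Sum(p_i*q_i) / Var_total)
= (12/11) * (1 - 2.535/7.43)
= 1.0909 * 0.6588
KR-20 = 0.7187

0.7187


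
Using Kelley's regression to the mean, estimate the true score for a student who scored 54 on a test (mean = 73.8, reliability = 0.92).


T_est = rxx * X + (1 - rxx) * mean
T_est = 0.92 * 54 + 0.08 * 73.8
T_est = 49.68 + 5.904
T_est = 55.584

55.584


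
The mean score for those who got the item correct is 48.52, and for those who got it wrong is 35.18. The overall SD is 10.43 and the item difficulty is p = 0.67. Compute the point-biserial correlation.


q = 1 - p = 0.33
rpb = ((M1 - M0) / SD) * sqrt(p * q)
rpb = ((48.52 - 35.18) / 10.43) * sqrt(0.67 * 0.33)
rpb = 0.6014

0.6014


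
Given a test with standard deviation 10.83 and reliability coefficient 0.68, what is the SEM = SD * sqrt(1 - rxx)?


SEM = SD * sqrt(1 - rxx)
SEM = 10.83 * sqrt(1 - 0.68)
SEM = 10.83 * sqrt(0.32) = 10.83 * 0.565685
SEM = 6.1264

6.1264


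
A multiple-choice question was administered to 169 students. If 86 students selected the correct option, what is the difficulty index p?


Item difficulty p = number correct / total examinees
p = 86 / 169
p = 0.5089

0.5089


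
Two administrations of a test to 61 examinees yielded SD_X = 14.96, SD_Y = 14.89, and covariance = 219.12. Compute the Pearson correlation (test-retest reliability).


r = cov(X,Y) / (SD_X * SD_Y)
r = 219.12 / (14.96 * 14.89)
r = 219.12 / 222.7544
r = 0.9837

0.9837


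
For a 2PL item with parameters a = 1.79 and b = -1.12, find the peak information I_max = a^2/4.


For 2PL, max info at theta = b = -1.12
I_max = a^2 / 4 = 1.79^2 / 4
= 3.2041 / 4
I_max = 0.801

0.801


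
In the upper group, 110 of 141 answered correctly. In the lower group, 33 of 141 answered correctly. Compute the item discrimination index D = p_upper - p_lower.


p_upper = 110/141 = 0.7801
p_lower = 33/141 = 0.234
D = 0.7801 - 0.234 = 0.5461

0.5461


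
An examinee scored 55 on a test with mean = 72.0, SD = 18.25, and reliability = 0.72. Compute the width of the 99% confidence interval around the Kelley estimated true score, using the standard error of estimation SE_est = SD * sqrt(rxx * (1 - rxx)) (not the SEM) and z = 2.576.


True score estimate = 0.72*55 + 0.28*72.0 = 59.76
SE_est = SD * sqrt(rxx * (1 - rxx)) = 18.25 * sqrt(0.72 * 0.28) = 18.25 * sqrt(0.2016) = 8.19423
CI = T_est +/- z * SE_est, so width = 2 * z * SE_est = 2 * 2.576 * 8.19423
Width = 42.2167

42.2167


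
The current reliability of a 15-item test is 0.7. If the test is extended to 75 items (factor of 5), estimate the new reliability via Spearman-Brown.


r_new = (n * rxx) / (1 + (n-1) * rxx)
r_new = (5 * 0.7) / (1 + 4 * 0.7)
r_new = 3.5 / 3.8
r_new = 0.9211

0.9211


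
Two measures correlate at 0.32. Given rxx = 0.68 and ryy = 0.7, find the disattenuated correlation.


r_corrected = rxy / sqrt(rxx * ryy)
= 0.32 / sqrt(0.68 * 0.7)
= 0.32 / sqrt(0.476)
= 0.32 / 0.689928
r_corrected = 0.4638

0.4638


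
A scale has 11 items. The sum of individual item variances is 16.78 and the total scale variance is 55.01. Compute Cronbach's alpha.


alpha = (k/(k-1)) * (1 - sum(si^2)/s_total^2)
= (11/10) * (1 - 16.78/55.01)
alpha = 0.7645

0.7645


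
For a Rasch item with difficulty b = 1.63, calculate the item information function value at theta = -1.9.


P = 1/(1+exp(-(-1.9-1.63))) = 0.0285
I = P*(1-P) = 0.0285 * 0.9715
I = 0.0277

0.0277


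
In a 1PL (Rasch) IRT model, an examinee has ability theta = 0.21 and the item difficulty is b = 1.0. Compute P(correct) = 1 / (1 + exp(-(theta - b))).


theta - b = 0.21 - 1.0 = -0.79
exp(-(theta - b)) = exp(0.79) = 2.2034
P = 1 / (1 + 2.2034)
P = 0.3122

0.3122


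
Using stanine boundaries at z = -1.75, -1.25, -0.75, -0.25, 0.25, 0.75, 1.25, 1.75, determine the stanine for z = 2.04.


Stanine boundaries: [-1.75, -1.25, -0.75, -0.25, 0.25, 0.75, 1.25, 1.75]
z = 2.04
Check each boundary:
  z >= -1.75 -> could be stanine 2
  z >= -1.25 -> could be stanine 3
  z >= -0.75 -> could be stanine 4
  z >= -0.25 -> could be stanine 5
  z >= 0.25 -> could be stanine 6
  z >= 0.75 -> could be stanine 7
  z >= 1.25 -> could be stanine 8
  z >= 1.75 -> could be stanine 9
Highest qualifying boundary gives stanine = 9

9


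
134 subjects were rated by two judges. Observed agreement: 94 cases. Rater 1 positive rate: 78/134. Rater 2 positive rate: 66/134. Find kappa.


P_o = 94/134 = 0.701493
P_e = (78*66 + 56*68) / 17956 = 0.498775
kappa = (P_o - P_e) / (1 - P_e)
kappa = (0.701493 - 0.498775) / (1 - 0.498775)
kappa = 0.4044

0.4044


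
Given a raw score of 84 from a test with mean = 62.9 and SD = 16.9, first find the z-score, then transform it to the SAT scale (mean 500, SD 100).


z = (X - mean) / SD = (84 - 62.9) / 16.9
z = 21.1 / 16.9
z = 1.2485
SAT-scale = SAT = 500 + 100z
Carry z at full precision (z = 21.1 / 16.9) into the conversion:
SAT-scale = 500 + 100 * (21.1 / 16.9) = 500 + 2110 / 16.9
SAT-scale = 500 + 124.8521
SAT-scale = 624.8521

624.8521


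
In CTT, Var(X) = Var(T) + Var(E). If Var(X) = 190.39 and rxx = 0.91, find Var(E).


var_true = rxx * var_obs = 0.91 * 190.39 = 173.2549
var_error = var_obs - var_true
var_error = 190.39 - 173.2549
var_error = 17.1351

17.1351


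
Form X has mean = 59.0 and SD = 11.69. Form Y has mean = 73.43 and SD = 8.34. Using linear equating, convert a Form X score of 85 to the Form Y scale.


slope = SD_Y / SD_X = 8.34 / 11.69 ~ 0.7134
intercept = mean_Y - slope * mean_X = 73.43 - (8.34 / 11.69) * 59.0 ~ 31.3376
Y = slope * X + intercept. To avoid rounding drift from the rounded slope/intercept, evaluate the equivalent form Y = mean_Y + SD_Y * (X - mean_X) / SD_X at full precision:
Y = 73.43 + 8.34 * (85 - 59.0) / 11.69
Y = 73.43 + 8.34 * 26.0 / 11.69
Y = 73.43 + 216.84 / 11.69
Y = 73.43 + 18.5492
Y = 91.9792

91.9792


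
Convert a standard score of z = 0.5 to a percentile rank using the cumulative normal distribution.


CDF(z) = 0.5 * (1 + erf(z/sqrt(2)))
erf(0.3536) = 0.3829
CDF = 0.6915
Percentile rank = 0.6915 * 100 = 69.15

69.15


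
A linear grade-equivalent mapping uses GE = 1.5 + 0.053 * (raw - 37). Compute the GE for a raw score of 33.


raw - median = 33 - 37 = -4
slope * diff = 0.053 * -4 = -0.212
GE = 1.5 + -0.212
GE = 1.288

1.288


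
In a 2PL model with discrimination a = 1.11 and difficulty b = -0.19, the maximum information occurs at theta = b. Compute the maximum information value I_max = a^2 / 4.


For 2PL, max info at theta = b = -0.19
I_max = a^2 / 4 = 1.11^2 / 4
= 1.2321 / 4
I_max = 0.308

0.308


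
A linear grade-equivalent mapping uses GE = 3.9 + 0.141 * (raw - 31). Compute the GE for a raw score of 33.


raw - median = 33 - 31 = 2
slope * diff = 0.141 * 2 = 0.282
GE = 3.9 + 0.282
GE = 4.182

4.182
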